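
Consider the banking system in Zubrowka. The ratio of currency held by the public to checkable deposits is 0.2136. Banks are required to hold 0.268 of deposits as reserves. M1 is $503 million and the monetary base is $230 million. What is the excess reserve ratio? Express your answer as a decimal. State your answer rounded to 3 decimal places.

Using m = M/MB = 503/230 ≈ 2.186957. Since m = (1 + c)/(c + rr + e), the denominator satisfies c + rr + e = (1 + c)/m = (1 + 0.2136) / 2.186957 ≈ 0.554926.
With c = 0.2136 and rr = 0.268, the excess reserve ratio is 0.554926 − 0.2136 − 0.268 = 0.073326.

0.073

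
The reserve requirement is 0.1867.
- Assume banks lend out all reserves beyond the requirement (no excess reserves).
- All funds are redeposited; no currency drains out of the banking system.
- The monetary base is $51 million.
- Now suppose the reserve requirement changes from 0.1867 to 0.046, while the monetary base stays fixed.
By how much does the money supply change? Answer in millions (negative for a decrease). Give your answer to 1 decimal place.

Initially m₁ = 1 / (0.1867) ≈ 5.3562, so M₁ = 5.3562 × 51 = 273.1662 million.
After the change m₂ = 1 / (0.046) ≈ 21.7391, so M₂ = 21.7391 × 51 = 1108.6941 million.
ΔM = M₂ − M₁ = 1108.6941 − 273.1662 = 835.5279 million.

$835.5 million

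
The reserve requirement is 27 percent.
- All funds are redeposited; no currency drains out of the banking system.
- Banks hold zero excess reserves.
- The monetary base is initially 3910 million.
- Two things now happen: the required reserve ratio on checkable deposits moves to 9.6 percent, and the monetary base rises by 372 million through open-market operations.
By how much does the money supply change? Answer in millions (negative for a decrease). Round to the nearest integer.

Before: m₁ = 1 / (0.27) ≈ 3.70370, MB₁ = 3910, so M₁ = 3.70370 × 3910 = 14481.467 million.
After: m₂ = 1 / (0.096) ≈ 10.41667, MB₂ = 3910 + 372 = 4282, so M₂ = 10.41667 × 4282 ≈ 44604.1809 million.
ΔM = M₂ − M₁ = 44604.1809 − 14481.467 = 30122.7139 million.

30123 million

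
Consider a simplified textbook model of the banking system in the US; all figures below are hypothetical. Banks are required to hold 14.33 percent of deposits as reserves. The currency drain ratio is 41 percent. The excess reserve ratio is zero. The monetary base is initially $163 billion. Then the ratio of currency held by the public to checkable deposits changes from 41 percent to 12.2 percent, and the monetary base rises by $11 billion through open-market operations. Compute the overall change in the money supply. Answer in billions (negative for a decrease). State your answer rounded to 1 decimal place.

$320.5 billion

Before: m₁ = (1 + 0.41) / (0.1433 + 0.41) ≈ 2.54835, MB₁ = 163, so M₁ = 2.54835 × 163 ≈ 415.3811 billion.
After: m₂ = (1 + 0.122) / (0.1433 + 0.122) ≈ 4.22917, MB₂ = 163 + 11 = 174, so M₂ = 4.22917 × 174 ≈ 735.8756 billion.
ΔM = M₂ − M₁ = 735.8756 − 415.3811 = 320.4945 billion.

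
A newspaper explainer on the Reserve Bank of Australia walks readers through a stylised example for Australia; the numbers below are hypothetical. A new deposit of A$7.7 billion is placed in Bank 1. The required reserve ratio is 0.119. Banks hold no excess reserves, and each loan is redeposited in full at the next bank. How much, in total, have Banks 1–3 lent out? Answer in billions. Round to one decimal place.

A$18.0 billion

Bank i lends (1 − rr)^i of the original deposit: Bank 1 lends 7.7·0.8810 = 6.7837, Bank 2 lends 7.7·0.8810² ≈ 5.9764, and so on.
Summing a geometric series: total = 7.7·[0.8810·(1 − 0.8810^3) / (1 − 0.8810)] ≈ 18.0254 billion.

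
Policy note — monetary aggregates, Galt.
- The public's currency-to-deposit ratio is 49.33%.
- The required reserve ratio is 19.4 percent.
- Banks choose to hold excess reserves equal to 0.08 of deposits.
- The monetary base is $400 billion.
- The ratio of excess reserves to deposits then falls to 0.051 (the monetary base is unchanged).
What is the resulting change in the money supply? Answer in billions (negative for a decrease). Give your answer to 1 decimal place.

$30.6 billion

Initially m₁ = (1 + 0.4933) / (0.194 + 0.08 + 0.4933) ≈ 1.94617, so M₁ = 1.94617 × 400 = 778.468 billion.
After the change m₂ = (1 + 0.4933) / (0.194 + 0.051 + 0.4933) ≈ 2.02262, so M₂ = 2.02262 × 400 = 809.048 billion.
ΔM = M₂ − M₁ = 809.048 − 778.468 = 30.58 billion.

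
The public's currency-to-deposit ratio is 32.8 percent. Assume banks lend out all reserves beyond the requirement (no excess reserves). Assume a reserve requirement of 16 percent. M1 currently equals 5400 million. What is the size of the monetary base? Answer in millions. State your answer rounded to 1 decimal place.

1984.3 million

The money multiplier is m = (1 + c) / (rr + c) = (1 + 0.328) / (0.16 + 0.328) ≈ 2.721311.
MB = M / m = 5400 / 2.721311 ≈ 1984.3377 million.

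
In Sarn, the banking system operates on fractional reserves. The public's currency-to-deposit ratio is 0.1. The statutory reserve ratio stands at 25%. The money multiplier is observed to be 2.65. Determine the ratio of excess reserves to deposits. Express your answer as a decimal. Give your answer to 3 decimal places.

Using m = 2.65. Since m = (1 + c)/(c + rr + e), the denominator satisfies c + rr + e = (1 + c)/m = (1 + 0.1) / 2.65 ≈ 0.415094.
With c = 0.1 and rr = 0.25, the ratio of excess reserves to deposits is 0.415094 − 0.1 − 0.25 = 0.065094.

0.065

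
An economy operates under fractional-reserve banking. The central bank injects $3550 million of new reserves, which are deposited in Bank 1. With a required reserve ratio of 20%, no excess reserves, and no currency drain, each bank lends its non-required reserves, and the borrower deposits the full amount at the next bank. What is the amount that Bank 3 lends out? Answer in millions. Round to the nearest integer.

Each bank lends a fraction (1 − rr) = 0.8000 of the deposit it receives, so Bank 3 receives 3550·0.8000^2 and lends 3550·0.8000^3 = 1817.6000 million.

$1818 million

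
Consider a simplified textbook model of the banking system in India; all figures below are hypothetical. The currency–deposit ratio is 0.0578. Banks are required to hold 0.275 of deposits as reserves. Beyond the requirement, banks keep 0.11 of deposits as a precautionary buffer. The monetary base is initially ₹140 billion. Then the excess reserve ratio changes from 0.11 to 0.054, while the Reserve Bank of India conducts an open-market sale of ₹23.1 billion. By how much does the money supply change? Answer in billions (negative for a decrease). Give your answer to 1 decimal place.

-14.8 billion

Before: m₁ = (1 + 0.0578) / (0.275 + 0.11 + 0.0578) ≈ 2.38889, MB₁ = 140, so M₁ = 2.38889 × 140 = 334.4446 billion.
After: m₂ = (1 + 0.0578) / (0.275 + 0.054 + 0.0578) ≈ 2.73475, MB₂ = 140 − 23.1 = 116.9, so M₂ = 2.73475 × 116.9 ≈ 319.6923 billion.
ΔM = M₂ − M₁ = 319.6923 − 334.4446 = -14.7523 billion.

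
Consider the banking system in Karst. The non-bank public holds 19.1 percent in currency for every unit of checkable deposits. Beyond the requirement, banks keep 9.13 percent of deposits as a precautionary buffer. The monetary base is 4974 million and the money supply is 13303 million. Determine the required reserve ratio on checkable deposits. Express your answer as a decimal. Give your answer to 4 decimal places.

0.1630

Using m = M/MB = 13303/4974 ≈ 2.674507. Since m = (1 + c)/(c + rr + e), the denominator satisfies c + rr + e = (1 + c)/m = (1 + 0.191) / 2.674507 ≈ 0.445316.
With c = 0.191 and e = 0.0913, the required reserve ratio on checkable deposits is 0.445316 − 0.191 − 0.0913 = 0.163016.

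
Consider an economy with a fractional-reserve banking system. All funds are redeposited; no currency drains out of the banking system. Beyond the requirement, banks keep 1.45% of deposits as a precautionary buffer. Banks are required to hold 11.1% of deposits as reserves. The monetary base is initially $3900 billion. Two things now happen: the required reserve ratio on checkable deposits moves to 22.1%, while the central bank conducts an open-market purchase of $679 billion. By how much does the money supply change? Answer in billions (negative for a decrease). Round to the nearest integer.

-11632 billion

Before: m₁ = 1 / (0.111 + 0.0145) ≈ 7.96813, MB₁ = 3900, so M₁ = 7.96813 × 3900 = 31075.707 billion.
After: m₂ = 1 / (0.221 + 0.0145) ≈ 4.24628, MB₂ = 3900 + 679 = 4579, so M₂ = 4.24628 × 4579 ≈ 19443.7161 billion.
ΔM = M₂ − M₁ = 19443.7161 − 31075.707 = -11631.9909 billion.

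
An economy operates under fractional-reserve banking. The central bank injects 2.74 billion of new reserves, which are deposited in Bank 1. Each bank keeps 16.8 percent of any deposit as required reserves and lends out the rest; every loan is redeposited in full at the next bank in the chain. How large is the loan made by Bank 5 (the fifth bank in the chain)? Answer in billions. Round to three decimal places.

1.092 billion

Each bank lends a fraction (1 − rr) = 0.8320 of the deposit it receives, so Bank 5 receives 2.74·0.8320^4 and lends 2.74·0.8320^5 ≈ 1.0924 billion.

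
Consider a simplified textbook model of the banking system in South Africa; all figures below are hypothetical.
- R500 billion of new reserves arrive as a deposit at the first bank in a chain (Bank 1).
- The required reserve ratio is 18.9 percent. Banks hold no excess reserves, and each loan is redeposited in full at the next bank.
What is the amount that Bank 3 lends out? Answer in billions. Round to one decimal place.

Each bank lends a fraction (1 − rr) = 0.8110 of the deposit it receives, so Bank 3 receives 500·0.8110^2 and lends 500·0.8110^3 ≈ 266.7059 billion.

R266.7 billion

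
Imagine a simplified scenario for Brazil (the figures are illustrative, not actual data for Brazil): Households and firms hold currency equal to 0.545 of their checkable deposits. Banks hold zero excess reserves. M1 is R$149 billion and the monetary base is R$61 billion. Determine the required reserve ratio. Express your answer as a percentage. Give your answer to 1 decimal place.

8.8%

Using m = M/MB = 149/61 ≈ 2.442623. Since m = (1 + c)/(c + rr + e), the denominator satisfies c + rr + e = (1 + c)/m = (1 + 0.545) / 2.442623 ≈ 0.632517.
With c = 0.545 and e = 0, the required reserve ratio is 0.632517 − 0.545 − 0 = 0.087517.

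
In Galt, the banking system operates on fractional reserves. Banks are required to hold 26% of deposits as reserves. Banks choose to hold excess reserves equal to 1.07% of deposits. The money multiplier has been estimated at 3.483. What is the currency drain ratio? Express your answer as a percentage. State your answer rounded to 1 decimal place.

Using m = 3.483. From m = (1 + c)/(c + rr + e), rearranging gives 1 + c = m·(c + rr + e), so c·(1 − m) = m·(rr + e) − 1.
Hence c = [m·(rr + e) − 1]/(1 − m) = [3.483 × (0.26 + 0.0107) − 1] / (1 − 3.483) ≈ 0.023017.

2.3%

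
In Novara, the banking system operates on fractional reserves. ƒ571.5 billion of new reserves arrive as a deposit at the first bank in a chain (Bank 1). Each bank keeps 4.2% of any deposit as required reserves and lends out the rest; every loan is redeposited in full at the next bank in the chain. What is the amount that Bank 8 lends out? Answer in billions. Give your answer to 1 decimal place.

Each bank lends a fraction (1 − rr) = 0.9580 of the deposit it receives, so Bank 8 receives 571.5·0.9580^7 and lends 571.5·0.9580^8 ≈ 405.4528 billion.

ƒ405.5 billion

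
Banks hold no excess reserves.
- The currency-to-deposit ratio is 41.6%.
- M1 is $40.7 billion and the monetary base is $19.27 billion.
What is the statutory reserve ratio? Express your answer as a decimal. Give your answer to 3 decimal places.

Using m = M/MB = 40.7/19.27 ≈ 2.112091. Since m = (1 + c)/(c + rr + e), the denominator satisfies c + rr + e = (1 + c)/m = (1 + 0.416) / 2.112091 ≈ 0.670426.
With c = 0.416 and e = 0, the statutory reserve ratio is 0.670426 − 0.416 − 0 = 0.254426.

0.254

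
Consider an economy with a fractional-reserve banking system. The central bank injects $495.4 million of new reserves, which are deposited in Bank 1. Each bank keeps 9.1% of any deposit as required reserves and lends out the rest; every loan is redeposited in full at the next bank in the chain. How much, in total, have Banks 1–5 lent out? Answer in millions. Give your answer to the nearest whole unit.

Bank i lends (1 − rr)^i of the original deposit: Bank 1 lends 495.4·0.9090 = 450.3186, Bank 2 lends 495.4·0.9090² ≈ 409.3396, and so on.
Summing a geometric series: total = 495.4·[0.9090·(1 − 0.9090^5) / (1 − 0.9090)] ≈ 1877.4281 million.

$1877 million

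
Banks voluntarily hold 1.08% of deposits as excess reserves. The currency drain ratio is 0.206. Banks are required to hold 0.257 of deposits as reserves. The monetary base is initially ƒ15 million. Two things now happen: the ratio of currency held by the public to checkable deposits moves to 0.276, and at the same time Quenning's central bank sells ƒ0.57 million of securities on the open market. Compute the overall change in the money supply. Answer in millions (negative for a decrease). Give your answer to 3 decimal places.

-4.321 million

Before: m₁ = (1 + 0.206) / (0.257 + 0.0108 + 0.206) ≈ 2.545378, MB₁ = 15, so M₁ = 2.545378 × 15 ≈ 38.1807 million.
After: m₂ = (1 + 0.276) / (0.257 + 0.0108 + 0.276) ≈ 2.346451, MB₂ = 15 − 0.57 = 14.43, so M₂ = 2.346451 × 14.43 ≈ 33.8593 million.
ΔM = M₂ − M₁ = 33.8593 − 38.1807 = -4.3214 million.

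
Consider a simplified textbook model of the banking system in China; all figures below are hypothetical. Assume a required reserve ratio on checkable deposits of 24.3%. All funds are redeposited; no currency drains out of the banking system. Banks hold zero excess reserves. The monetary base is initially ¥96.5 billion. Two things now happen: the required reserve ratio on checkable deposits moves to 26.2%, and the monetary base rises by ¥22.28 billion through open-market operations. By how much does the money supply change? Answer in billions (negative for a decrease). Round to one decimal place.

¥56.2 billion

Before: m₁ = 1 / (0.243) ≈ 4.11523, MB₁ = 96.5, so M₁ = 4.11523 × 96.5 ≈ 397.1197 billion.
After: m₂ = 1 / (0.262) ≈ 3.81679, MB₂ = 96.5 + 22.28 = 118.78, so M₂ = 3.81679 × 118.78 ≈ 453.3583 billion.
ΔM = M₂ − M₁ = 453.3583 − 397.1197 = 56.2386 billion.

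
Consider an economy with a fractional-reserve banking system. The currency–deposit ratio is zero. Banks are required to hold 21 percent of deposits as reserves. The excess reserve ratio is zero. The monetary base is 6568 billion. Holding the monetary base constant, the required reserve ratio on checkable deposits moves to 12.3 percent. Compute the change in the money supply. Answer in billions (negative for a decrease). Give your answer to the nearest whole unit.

Initially m₁ = 1 / (0.21) ≈ 4.76190, so M₁ = 4.76190 × 6568 = 31276.1592 billion.
After the change m₂ = 1 / (0.123) ≈ 8.13008, so M₂ = 8.13008 × 6568 ≈ 53398.3654 billion.
ΔM = M₂ − M₁ = 53398.3654 − 31276.1592 = 22122.2062 billion.

22122 billion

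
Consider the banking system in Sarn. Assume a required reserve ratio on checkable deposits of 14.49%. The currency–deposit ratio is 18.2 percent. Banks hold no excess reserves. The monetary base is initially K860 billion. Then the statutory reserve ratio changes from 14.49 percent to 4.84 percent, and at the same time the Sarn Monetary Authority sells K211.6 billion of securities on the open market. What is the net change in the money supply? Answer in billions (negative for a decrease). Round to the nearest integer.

K217 billion

Before: m₁ = (1 + 0.182) / (0.1449 + 0.182) ≈ 3.6158, MB₁ = 860, so M₁ = 3.6158 × 860 = 3109.588 billion.
After: m₂ = (1 + 0.182) / (0.0484 + 0.182) ≈ 5.1302, MB₂ = 860 − 211.6 = 648.4, so M₂ = 5.1302 × 648.4 ≈ 3326.4217 billion.
ΔM = M₂ − M₁ = 3326.4217 − 3109.588 = 216.8337 billion.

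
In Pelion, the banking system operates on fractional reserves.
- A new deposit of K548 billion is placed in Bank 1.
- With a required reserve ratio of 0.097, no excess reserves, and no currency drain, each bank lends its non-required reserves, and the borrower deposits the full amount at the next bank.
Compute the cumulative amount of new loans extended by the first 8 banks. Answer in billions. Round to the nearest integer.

K2846 billion

Bank i lends (1 − rr)^i of the original deposit: Bank 1 lends 548·0.9030 = 494.8440, Bank 2 lends 548·0.9030² ≈ 446.8441, and so on.
Summing a geometric series: total = 548·[0.9030·(1 − 0.9030^8) / (1 − 0.9030)] ≈ 2846.2144 billion.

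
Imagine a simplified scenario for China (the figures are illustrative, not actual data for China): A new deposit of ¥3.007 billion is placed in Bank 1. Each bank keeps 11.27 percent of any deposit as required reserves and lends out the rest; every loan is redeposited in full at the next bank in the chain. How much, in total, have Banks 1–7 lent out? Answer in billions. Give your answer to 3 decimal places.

Bank i lends (1 − rr)^i of the original deposit: Bank 1 lends 3.007·0.8873 ≈ 2.6681, Bank 2 lends 3.007·0.8873² ≈ 2.3674, and so on.
Summing a geometric series: total = 3.007·[0.8873·(1 − 0.8873^7) / (1 − 0.8873)] ≈ 13.4233 billion.

¥13.423 billion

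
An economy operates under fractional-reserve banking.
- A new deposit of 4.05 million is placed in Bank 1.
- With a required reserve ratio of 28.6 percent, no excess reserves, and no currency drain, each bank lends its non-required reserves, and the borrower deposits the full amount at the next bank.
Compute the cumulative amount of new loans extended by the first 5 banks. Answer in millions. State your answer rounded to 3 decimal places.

8.235 million

Bank i lends (1 − rr)^i of the original deposit: Bank 1 lends 4.05·0.7140 = 2.8917, Bank 2 lends 4.05·0.7140² ≈ 2.0647, and so on.
Summing a geometric series: total = 4.05·[0.7140·(1 − 0.7140^5) / (1 − 0.7140)] ≈ 8.2346 million.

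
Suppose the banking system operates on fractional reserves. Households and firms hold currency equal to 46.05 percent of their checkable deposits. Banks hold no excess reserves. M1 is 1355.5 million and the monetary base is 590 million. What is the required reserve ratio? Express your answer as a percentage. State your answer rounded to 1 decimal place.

Using m = M/MB = 1355.5/590 ≈ 2.297458. Since m = (1 + c)/(c + rr + e), the denominator satisfies c + rr + e = (1 + c)/m = (1 + 0.4605) / 2.297458 ≈ 0.635703.
With c = 0.4605 and e = 0, the required reserve ratio is 0.635703 − 0.4605 − 0 = 0.175203.

17.5%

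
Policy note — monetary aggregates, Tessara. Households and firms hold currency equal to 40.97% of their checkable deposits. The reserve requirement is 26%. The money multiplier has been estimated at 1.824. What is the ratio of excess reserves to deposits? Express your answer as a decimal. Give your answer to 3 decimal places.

Using m = 1.824. Since m = (1 + c)/(c + rr + e), the denominator satisfies c + rr + e = (1 + c)/m = (1 + 0.4097) / 1.824 ≈ 0.772862.
With c = 0.4097 and rr = 0.26, the ratio of excess reserves to deposits is 0.772862 − 0.4097 − 0.26 = 0.103162.

0.103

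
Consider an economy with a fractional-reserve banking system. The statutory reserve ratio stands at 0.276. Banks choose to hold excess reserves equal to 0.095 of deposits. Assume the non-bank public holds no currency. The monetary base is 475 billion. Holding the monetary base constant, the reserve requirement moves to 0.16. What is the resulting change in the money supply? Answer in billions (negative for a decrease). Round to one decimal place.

582.4 billion

Initially m₁ = 1 / (0.276 + 0.095) ≈ 2.69542, so M₁ = 2.69542 × 475 = 1280.3245 billion.
After the change m₂ = 1 / (0.16 + 0.095) ≈ 3.92157, so M₂ = 3.92157 × 475 ≈ 1862.7458 billion.
ΔM = M₂ − M₁ = 1862.7458 − 1280.3245 = 582.4213 billion.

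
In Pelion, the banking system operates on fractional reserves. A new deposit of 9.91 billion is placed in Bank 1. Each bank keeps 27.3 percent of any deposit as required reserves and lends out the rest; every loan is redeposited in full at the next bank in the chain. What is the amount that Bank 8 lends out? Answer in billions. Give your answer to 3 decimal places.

Each bank lends a fraction (1 − rr) = 0.7270 of the deposit it receives, so Bank 8 receives 9.91·0.7270^7 and lends 9.91·0.7270^8 ≈ 0.7733 billion.

0.773 billion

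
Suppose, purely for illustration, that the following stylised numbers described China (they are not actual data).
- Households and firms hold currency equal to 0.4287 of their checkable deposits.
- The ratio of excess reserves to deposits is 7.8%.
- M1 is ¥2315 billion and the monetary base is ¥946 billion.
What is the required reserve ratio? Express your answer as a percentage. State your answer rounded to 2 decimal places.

7.71%

Using m = M/MB = 2315/946 ≈ 2.447146. Since m = (1 + c)/(c + rr + e), the denominator satisfies c + rr + e = (1 + c)/m = (1 + 0.4287) / 2.447146 ≈ 0.583823.
With c = 0.4287 and e = 0.078, the required reserve ratio is 0.583823 − 0.4287 − 0.078 = 0.077123.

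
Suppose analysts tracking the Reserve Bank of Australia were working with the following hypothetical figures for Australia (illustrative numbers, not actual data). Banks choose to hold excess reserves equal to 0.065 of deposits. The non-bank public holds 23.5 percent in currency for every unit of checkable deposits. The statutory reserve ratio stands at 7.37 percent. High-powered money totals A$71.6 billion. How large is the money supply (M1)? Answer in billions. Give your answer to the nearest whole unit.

A$237 billion

The money multiplier is m = (1 + c) / (rr + e + c) = (1 + 0.235) / (0.0737 + 0.065 + 0.235) ≈ 3.3048.
So M = m × MB = 3.3048 × 71.6 ≈ 236.6237 billion.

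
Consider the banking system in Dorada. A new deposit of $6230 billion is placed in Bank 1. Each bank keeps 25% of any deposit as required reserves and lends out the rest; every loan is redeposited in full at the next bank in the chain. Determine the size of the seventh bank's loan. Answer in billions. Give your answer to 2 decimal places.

$831.60 billion

Each bank lends a fraction (1 − rr) = 0.7500 of the deposit it receives, so Bank 7 receives 6230·0.7500^6 and lends 6230·0.7500^7 ≈ 831.6046 billion.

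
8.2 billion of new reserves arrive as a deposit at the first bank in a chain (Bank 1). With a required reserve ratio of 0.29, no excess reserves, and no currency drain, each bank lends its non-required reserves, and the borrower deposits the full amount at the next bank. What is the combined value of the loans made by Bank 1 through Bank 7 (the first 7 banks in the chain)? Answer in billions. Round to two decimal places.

18.25 billion

Bank i lends (1 − rr)^i of the original deposit: Bank 1 lends 8.2·0.7100 = 5.8220, Bank 2 lends 8.2·0.7100² ≈ 4.1336, and so on.
Summing a geometric series: total = 8.2·[0.7100·(1 − 0.7100^7) / (1 − 0.7100)] ≈ 18.2499 billion.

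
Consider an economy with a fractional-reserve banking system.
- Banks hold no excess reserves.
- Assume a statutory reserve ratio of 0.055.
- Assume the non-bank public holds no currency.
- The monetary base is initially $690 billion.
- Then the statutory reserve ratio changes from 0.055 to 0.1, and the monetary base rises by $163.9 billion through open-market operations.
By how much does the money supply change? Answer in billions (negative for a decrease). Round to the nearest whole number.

Before: m₁ = 1 / (0.055) ≈ 18.1818, MB₁ = 690, so M₁ = 18.1818 × 690 = 12545.442 billion.
After: m₂ = 1 / (0.1) = 10, MB₂ = 690 + 163.9 = 853.9, so M₂ = 10 × 853.9 = 8539 billion.
ΔM = M₂ − M₁ = 8539 − 12545.442 = -4006.442 billion.

-4006 billion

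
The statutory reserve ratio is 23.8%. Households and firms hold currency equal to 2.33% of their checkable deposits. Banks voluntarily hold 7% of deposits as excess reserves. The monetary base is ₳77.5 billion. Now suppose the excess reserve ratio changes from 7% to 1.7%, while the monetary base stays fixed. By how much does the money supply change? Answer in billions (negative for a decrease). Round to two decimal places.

Initially m₁ = (1 + 0.0233) / (0.238 + 0.07 + 0.0233) ≈ 3.08874, so M₁ = 3.08874 × 77.5 ≈ 239.3774 billion.
After the change m₂ = (1 + 0.0233) / (0.238 + 0.017 + 0.0233) ≈ 3.67697, so M₂ = 3.67697 × 77.5 ≈ 284.9652 billion.
ΔM = M₂ − M₁ = 284.9652 − 239.3774 = 45.5878 billion.

₳45.59 billion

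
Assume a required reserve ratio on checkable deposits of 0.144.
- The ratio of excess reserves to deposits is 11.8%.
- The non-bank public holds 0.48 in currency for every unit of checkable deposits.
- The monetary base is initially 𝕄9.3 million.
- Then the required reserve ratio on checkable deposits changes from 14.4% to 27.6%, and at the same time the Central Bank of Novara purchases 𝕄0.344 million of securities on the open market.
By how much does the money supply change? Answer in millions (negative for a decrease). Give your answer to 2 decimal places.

-2.22 million

Before: m₁ = (1 + 0.48) / (0.144 + 0.118 + 0.48) ≈ 1.9946, MB₁ = 9.3, so M₁ = 1.9946 × 9.3 ≈ 18.5498 million.
After: m₂ = (1 + 0.48) / (0.276 + 0.118 + 0.48) ≈ 1.6934, MB₂ = 9.3 + 0.344 = 9.644, so M₂ = 1.6934 × 9.644 ≈ 16.3311 million.
ΔM = M₂ − M₁ = 16.3311 − 18.5498 = -2.2187 million.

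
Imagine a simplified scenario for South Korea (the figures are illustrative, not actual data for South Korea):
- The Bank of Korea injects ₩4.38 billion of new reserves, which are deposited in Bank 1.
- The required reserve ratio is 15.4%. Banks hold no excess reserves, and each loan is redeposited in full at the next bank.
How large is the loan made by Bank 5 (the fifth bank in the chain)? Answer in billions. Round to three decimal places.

₩1.898 billion

Each bank lends a fraction (1 − rr) = 0.8460 of the deposit it receives, so Bank 5 receives 4.38·0.8460^4 and lends 4.38·0.8460^5 ≈ 1.8981 billion.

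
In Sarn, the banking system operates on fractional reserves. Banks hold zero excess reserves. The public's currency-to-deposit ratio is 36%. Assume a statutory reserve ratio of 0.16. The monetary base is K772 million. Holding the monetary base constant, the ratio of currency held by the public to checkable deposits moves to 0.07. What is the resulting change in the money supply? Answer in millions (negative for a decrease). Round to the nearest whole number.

Initially m₁ = (1 + 0.36) / (0.16 + 0.36) ≈ 2.6154, so M₁ = 2.6154 × 772 = 2019.0888 million.
After the change m₂ = (1 + 0.07) / (0.16 + 0.07) ≈ 4.6522, so M₂ = 4.6522 × 772 = 3591.4984 million.
ΔM = M₂ − M₁ = 3591.4984 − 2019.0888 = 1572.4096 million.

K1572 million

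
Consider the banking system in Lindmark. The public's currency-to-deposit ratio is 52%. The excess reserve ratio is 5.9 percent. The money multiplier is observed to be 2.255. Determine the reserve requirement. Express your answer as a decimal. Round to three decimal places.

0.095

Using m = 2.255. Since m = (1 + c)/(c + rr + e), the denominator satisfies c + rr + e = (1 + c)/m = (1 + 0.52) / 2.255 ≈ 0.674058.
With c = 0.52 and e = 0.059, the reserve requirement is 0.674058 − 0.52 − 0.059 = 0.095058.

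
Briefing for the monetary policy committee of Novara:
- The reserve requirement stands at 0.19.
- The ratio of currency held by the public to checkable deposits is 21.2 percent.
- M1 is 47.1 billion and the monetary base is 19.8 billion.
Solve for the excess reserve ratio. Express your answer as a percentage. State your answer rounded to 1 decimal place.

10.8%

Using m = M/MB = 47.1/19.8 ≈ 2.378788. Since m = (1 + c)/(c + rr + e), the denominator satisfies c + rr + e = (1 + c)/m = (1 + 0.212) / 2.378788 ≈ 0.509503.
With c = 0.212 and rr = 0.19, the excess reserve ratio is 0.509503 − 0.212 − 0.19 = 0.107503.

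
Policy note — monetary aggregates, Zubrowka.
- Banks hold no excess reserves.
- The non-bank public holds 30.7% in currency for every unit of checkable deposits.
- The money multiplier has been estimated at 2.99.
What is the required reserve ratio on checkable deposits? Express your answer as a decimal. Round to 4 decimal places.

0.1301

Using m = 2.99. Since m = (1 + c)/(c + rr + e), the denominator satisfies c + rr + e = (1 + c)/m = (1 + 0.307) / 2.99 ≈ 0.437124.
With c = 0.307 and e = 0, the required reserve ratio on checkable deposits is 0.437124 − 0.307 − 0 = 0.130124.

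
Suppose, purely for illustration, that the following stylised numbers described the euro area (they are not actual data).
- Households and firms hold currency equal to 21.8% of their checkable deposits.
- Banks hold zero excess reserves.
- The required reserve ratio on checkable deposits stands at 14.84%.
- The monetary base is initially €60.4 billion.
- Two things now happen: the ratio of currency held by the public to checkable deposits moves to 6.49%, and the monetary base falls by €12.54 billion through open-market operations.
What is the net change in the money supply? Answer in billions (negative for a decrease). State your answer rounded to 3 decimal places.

Before: m₁ = (1 + 0.218) / (0.1484 + 0.218) ≈ 3.324236, MB₁ = 60.4, so M₁ = 3.324236 × 60.4 ≈ 200.7839 billion.
After: m₂ = (1 + 0.0649) / (0.1484 + 0.0649) ≈ 4.992499, MB₂ = 60.4 − 12.54 = 47.86, so M₂ = 4.992499 × 47.86 ≈ 238.941 billion.
ΔM = M₂ − M₁ = 238.941 − 200.7839 = 38.1571 billion.

€38.157 billion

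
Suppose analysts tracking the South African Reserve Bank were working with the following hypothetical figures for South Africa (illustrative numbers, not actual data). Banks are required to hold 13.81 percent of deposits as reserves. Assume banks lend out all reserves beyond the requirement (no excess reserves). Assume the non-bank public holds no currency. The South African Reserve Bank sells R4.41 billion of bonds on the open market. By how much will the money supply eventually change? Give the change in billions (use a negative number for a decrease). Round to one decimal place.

The simple money multiplier is m = 1/rr = 1/0.1381 ≈ 7.2411.
An open-market sale reduces the monetary base by 4.41 billion, so ΔM = m × ΔMB = 7.2411 × (−4.41) ≈ -31.9333 billion.

-31.9 billion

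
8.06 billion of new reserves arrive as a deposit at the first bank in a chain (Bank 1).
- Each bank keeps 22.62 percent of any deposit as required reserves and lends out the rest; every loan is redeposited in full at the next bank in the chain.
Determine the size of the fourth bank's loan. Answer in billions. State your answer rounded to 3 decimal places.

2.890 billion

Each bank lends a fraction (1 − rr) = 0.7738 of the deposit it receives, so Bank 4 receives 8.06·0.7738^3 and lends 8.06·0.7738^4 ≈ 2.8897 billion.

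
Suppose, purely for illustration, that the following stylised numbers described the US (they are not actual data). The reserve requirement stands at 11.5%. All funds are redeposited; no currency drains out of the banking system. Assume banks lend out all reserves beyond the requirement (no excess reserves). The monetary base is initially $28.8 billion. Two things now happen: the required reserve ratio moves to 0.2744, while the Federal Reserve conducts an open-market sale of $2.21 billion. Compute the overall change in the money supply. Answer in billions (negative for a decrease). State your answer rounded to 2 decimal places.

Before: m₁ = 1 / (0.115) ≈ 8.69565, MB₁ = 28.8, so M₁ = 8.69565 × 28.8 ≈ 250.4347 billion.
After: m₂ = 1 / (0.2744) ≈ 3.64431, MB₂ = 28.8 − 2.21 = 26.59, so M₂ = 3.64431 × 26.59 ≈ 96.9022 billion.
ΔM = M₂ − M₁ = 96.9022 − 250.4347 = -153.5325 billion.

-153.53 billion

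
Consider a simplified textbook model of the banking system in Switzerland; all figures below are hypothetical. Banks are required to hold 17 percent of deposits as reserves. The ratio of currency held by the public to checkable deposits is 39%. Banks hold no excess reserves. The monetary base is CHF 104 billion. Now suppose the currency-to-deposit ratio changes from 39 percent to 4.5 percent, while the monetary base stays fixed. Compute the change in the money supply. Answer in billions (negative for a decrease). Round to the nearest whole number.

Initially m₁ = (1 + 0.39) / (0.17 + 0.39) ≈ 2.4821, so M₁ = 2.4821 × 104 = 258.1384 billion.
After the change m₂ = (1 + 0.045) / (0.17 + 0.045) ≈ 4.8605, so M₂ = 4.8605 × 104 = 505.492 billion.
ΔM = M₂ − M₁ = 505.492 − 258.1384 = 247.3536 billion.

CHF 247 billion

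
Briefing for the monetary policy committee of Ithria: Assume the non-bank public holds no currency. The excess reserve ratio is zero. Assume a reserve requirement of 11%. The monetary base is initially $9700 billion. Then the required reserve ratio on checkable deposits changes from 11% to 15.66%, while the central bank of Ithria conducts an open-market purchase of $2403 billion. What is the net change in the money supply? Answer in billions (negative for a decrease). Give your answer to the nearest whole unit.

Before: m₁ = 1 / (0.11) ≈ 9.090909, MB₁ = 9700, so M₁ = 9.090909 × 9700 = 88181.8173 billion.
After: m₂ = 1 / (0.1566) ≈ 6.385696, MB₂ = 9700 + 2403 = 12103, so M₂ = 6.385696 × 12103 ≈ 77286.0787 billion.
ΔM = M₂ − M₁ = 77286.0787 − 88181.8173 = -10895.7386 billion.

-10896 billion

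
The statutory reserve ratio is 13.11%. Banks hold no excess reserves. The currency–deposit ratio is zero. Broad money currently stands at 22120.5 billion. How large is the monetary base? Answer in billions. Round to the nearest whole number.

With no currency drain and no excess reserves, the money multiplier is m = 1/rr = 1/0.1311 ≈ 7.627765.
The monetary base is MB = M / m = 22120.5 / 7.627765 ≈ 2899.9976 billion.

2900 billion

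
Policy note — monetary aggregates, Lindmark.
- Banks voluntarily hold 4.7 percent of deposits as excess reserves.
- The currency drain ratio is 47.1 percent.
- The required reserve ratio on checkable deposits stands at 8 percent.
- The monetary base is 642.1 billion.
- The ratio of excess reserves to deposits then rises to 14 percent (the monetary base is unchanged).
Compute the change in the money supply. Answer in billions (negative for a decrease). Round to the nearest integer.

Initially m₁ = (1 + 0.471) / (0.08 + 0.047 + 0.471) ≈ 2.4599, so M₁ = 2.4599 × 642.1 ≈ 1579.5018 billion.
After the change m₂ = (1 + 0.471) / (0.08 + 0.14 + 0.471) ≈ 2.1288, so M₂ = 2.1288 × 642.1 ≈ 1366.9025 billion.
ΔM = M₂ − M₁ = 1366.9025 − 1579.5018 = -212.5993 billion.

-213 billion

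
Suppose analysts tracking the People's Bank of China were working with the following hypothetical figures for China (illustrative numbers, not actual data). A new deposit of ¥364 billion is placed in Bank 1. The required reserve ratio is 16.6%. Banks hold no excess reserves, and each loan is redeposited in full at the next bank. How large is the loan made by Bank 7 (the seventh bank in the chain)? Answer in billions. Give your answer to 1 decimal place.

¥102.2 billion

Each bank lends a fraction (1 − rr) = 0.8340 of the deposit it receives, so Bank 7 receives 364·0.8340^6 and lends 364·0.8340^7 ≈ 102.1560 billion.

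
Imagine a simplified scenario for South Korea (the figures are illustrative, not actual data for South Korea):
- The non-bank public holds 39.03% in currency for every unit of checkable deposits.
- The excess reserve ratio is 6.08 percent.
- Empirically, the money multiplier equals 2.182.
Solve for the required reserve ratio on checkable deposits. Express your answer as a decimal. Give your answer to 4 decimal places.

Using m = 2.182. Since m = (1 + c)/(c + rr + e), the denominator satisfies c + rr + e = (1 + c)/m = (1 + 0.3903) / 2.182 ≈ 0.637168.
With c = 0.3903 and e = 0.0608, the required reserve ratio on checkable deposits is 0.637168 − 0.3903 − 0.0608 = 0.186068.

0.1861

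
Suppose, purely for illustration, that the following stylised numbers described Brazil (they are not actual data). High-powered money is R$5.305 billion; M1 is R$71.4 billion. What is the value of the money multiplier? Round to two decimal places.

13.46

The money multiplier is m = M / MB = 71.4 / 5.305 ≈ 13.45900.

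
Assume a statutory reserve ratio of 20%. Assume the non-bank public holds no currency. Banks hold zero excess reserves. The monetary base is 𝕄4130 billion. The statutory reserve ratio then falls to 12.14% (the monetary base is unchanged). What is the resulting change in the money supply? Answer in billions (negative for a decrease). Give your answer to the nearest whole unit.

Initially m₁ = 1 / (0.2) = 5, so M₁ = 5 × 4130 = 20650 billion.
After the change m₂ = 1 / (0.1214) ≈ 8.23723, so M₂ = 8.23723 × 4130 = 34019.7599 billion.
ΔM = M₂ − M₁ = 34019.7599 − 20650 = 13369.7599 billion.

𝕄13370 billion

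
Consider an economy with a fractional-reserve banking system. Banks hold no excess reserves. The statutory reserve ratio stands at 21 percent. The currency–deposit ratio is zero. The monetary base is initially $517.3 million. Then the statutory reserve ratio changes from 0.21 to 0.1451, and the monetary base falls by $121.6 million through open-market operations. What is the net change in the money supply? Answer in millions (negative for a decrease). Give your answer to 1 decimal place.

$263.8 million

Before: m₁ = 1 / (0.21) ≈ 4.76190, MB₁ = 517.3, so M₁ = 4.76190 × 517.3 ≈ 2463.3309 million.
After: m₂ = 1 / (0.1451) ≈ 6.89180, MB₂ = 517.3 − 121.6 = 395.7, so M₂ = 6.89180 × 395.7 ≈ 2727.0853 million.
ΔM = M₂ − M₁ = 2727.0853 − 2463.3309 = 263.7544 million.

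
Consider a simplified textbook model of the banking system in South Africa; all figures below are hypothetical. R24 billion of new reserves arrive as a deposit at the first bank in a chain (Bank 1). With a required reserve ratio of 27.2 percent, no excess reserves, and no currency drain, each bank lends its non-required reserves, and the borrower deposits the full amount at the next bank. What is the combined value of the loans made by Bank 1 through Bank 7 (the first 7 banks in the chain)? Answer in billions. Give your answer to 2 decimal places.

Bank i lends (1 − rr)^i of the original deposit: Bank 1 lends 24·0.7280 = 17.4720, Bank 2 lends 24·0.7280² ≈ 12.7196, and so on.
Summing a geometric series: total = 24·[0.7280·(1 − 0.7280^7) / (1 − 0.7280)] ≈ 57.2739 billion.

R57.27 billion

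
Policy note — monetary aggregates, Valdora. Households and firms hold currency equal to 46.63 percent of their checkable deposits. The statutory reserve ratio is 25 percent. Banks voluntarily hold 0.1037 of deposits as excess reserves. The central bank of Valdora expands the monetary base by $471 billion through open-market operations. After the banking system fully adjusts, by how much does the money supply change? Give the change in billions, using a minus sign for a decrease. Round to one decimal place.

$842.2 billion

The money multiplier is m = (1 + c) / (rr + e + c) = (1 + 0.4663) / (0.25 + 0.1037 + 0.4663) ≈ 1.78817.
The purchase adds 471 billion of base, so ΔM = m × ΔMB = 1.78817 × (+471) ≈ 842.2281 billion.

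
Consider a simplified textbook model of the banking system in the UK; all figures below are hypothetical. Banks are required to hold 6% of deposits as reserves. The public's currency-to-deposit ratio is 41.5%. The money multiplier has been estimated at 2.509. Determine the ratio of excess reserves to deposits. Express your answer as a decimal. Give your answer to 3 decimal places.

0.089

Using m = 2.509. Since m = (1 + c)/(c + rr + e), the denominator satisfies c + rr + e = (1 + c)/m = (1 + 0.415) / 2.509 ≈ 0.563970.
With c = 0.415 and rr = 0.06, the ratio of excess reserves to deposits is 0.563970 − 0.415 − 0.06 = 0.08897.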